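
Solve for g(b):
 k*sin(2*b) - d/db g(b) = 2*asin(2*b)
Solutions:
 g(b) = C1 - 2*b*asin(2*b) - k*cos(2*b)/2 - sqrt(1 - 4*b^2)


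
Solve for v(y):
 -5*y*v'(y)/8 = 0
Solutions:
 v(y) = C1


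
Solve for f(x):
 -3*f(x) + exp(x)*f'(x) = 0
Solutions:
 f(x) = C1*exp(-3*exp(-x))


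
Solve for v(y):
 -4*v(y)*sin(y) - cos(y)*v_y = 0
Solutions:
 v(y) = C1*cos(y)^4


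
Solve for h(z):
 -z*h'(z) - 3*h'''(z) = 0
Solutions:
 h(z) = C1 + Integral(C2*airyai(-3^(2/3)*z/3) + C3*airybi(-3^(2/3)*z/3), z)


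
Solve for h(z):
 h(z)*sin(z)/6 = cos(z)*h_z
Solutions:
 h(z) = C1/cos(z)^(1/6)


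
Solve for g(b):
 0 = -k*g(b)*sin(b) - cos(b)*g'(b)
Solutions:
 g(b) = C1*exp(k*log(cos(b)))


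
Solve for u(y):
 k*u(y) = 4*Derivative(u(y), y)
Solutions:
 u(y) = C1*exp(k*y/4)


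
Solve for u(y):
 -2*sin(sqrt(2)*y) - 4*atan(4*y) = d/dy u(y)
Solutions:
 u(y) = C1 - 4*y*atan(4*y) + log(16*y^2 + 1)/2 + sqrt(2)*cos(sqrt(2)*y)


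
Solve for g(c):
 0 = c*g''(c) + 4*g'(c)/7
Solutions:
 g(c) = C1 + C2*c^(3/7)


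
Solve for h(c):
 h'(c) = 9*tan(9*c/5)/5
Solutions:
 h(c) = C1 - log(cos(9*c/5))


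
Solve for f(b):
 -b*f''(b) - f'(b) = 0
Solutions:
 f(b) = C1 + C2*log(b)


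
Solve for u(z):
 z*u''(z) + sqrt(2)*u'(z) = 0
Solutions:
 u(z) = C1 + C2*z^(1 - sqrt(2))


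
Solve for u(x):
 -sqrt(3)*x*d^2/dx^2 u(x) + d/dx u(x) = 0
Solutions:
 u(x) = C1 + C2*x^(sqrt(3)/3 + 1)


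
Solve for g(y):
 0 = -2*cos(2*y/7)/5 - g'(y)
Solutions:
 g(y) = C1 - 7*sin(2*y/7)/5


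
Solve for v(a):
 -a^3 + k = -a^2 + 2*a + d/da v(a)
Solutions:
 v(a) = C1 - a^4/4 + a^3/3 - a^2 + a*k


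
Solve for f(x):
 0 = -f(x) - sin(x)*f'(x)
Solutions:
 f(x) = C1*sqrt(cos(x) + 1)/sqrt(cos(x) - 1)


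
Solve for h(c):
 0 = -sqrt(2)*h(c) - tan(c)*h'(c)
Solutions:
 h(c) = C1/sin(c)^(sqrt(2))


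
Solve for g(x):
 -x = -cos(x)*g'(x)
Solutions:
 g(x) = C1 + Integral(x/cos(x), x)


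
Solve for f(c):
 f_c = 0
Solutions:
 f(c) = C1


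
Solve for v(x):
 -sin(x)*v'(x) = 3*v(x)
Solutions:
 v(x) = C1*(cos(x) + 1)^(3/2)/(cos(x) - 1)^(3/2)


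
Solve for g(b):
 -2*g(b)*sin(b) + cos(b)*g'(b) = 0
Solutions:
 g(b) = C1/cos(b)^2


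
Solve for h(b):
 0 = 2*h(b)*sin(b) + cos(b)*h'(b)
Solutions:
 h(b) = C1*cos(b)^2


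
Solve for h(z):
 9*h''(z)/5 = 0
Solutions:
 h(z) = C1 + C2*z


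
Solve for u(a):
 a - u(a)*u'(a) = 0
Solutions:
 u(a) = -sqrt(C1 + a^2)
 u(a) = sqrt(C1 + a^2)


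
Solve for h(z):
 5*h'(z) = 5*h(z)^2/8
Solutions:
 h(z) = -8/(C1 + z)


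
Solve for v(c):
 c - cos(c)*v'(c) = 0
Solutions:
 v(c) = C1 + Integral(c/cos(c), c)


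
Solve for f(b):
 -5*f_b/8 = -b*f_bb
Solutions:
 f(b) = C1 + C2*b^(13/8)


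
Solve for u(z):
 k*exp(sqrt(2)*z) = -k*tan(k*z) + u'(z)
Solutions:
 u(z) = C1 + k*Piecewise((sqrt(2)*exp(sqrt(2)*z)/2 + log(tan(k*z)^2 + 1)/(2*k), Ne(k, 0)), (sqrt(2)*exp(sqrt(2)*z)/2, True))


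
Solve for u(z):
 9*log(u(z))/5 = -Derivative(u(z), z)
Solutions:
 li(u(z)) = C1 - 9*z/5


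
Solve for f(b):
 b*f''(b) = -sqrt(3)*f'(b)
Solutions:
 f(b) = C1 + C2*b^(1 - sqrt(3))


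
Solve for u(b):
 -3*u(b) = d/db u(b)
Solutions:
 u(b) = C1*exp(-3*b)


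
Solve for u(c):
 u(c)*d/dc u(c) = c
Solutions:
 u(c) = -sqrt(C1 + c^2)
 u(c) = sqrt(C1 + c^2)


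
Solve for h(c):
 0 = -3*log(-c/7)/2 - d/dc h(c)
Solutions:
 h(c) = C1 - 3*c*log(-c)/2 + 3*c*(1 + log(7))/2


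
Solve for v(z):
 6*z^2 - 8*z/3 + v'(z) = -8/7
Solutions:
 v(z) = C1 - 2*z^3 + 4*z^2/3 - 8*z/7


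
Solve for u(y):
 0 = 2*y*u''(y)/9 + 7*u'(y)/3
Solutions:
 u(y) = C1 + C2/y^(19/2)


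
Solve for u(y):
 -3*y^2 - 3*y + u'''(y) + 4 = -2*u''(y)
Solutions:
 u(y) = C1 + C2*y + C3*exp(-2*y) + y^4/8 - y^2


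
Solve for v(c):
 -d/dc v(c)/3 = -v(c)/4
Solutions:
 v(c) = C1*exp(3*c/4)


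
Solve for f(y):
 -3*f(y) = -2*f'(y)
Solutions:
 f(y) = C1*exp(3*y/2)


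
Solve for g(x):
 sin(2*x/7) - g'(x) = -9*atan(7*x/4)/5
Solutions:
 g(x) = C1 + 9*x*atan(7*x/4)/5 - 18*log(49*x^2 + 16)/35 - 7*cos(2*x/7)/2


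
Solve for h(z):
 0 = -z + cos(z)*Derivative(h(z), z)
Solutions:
 h(z) = C1 + Integral(z/cos(z), z)


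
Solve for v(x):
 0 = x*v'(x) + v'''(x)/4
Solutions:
 v(x) = C1 + Integral(C2*airyai(-2^(2/3)*x) + C3*airybi(-2^(2/3)*x), x)


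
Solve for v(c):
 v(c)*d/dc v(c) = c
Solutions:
 v(c) = -sqrt(C1 + c^2)
 v(c) = sqrt(C1 + c^2)


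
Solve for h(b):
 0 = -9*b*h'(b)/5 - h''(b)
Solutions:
 h(b) = C1 + C2*erf(3*sqrt(10)*b/10)


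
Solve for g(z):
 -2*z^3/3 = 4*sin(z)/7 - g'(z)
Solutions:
 g(z) = C1 + z^4/6 - 4*cos(z)/7


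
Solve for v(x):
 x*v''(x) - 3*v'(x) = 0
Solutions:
 v(x) = C1 + C2*x^4


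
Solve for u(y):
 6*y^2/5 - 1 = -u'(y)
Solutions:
 u(y) = C1 - 2*y^3/5 + y


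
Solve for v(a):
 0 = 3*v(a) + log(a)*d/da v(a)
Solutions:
 v(a) = C1*exp(-3*li(a))


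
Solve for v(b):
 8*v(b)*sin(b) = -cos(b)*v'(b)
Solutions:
 v(b) = C1*cos(b)^8


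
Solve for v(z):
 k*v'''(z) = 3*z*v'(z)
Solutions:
 v(z) = C1 + Integral(C2*airyai(3^(1/3)*z*(1/k)^(1/3)) + C3*airybi(3^(1/3)*z*(1/k)^(1/3)), z)


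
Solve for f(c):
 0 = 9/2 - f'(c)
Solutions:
 f(c) = C1 + 9*c/2


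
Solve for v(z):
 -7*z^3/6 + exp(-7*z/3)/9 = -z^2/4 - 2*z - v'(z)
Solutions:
 v(z) = C1 + 7*z^4/24 - z^3/12 - z^2 + exp(-7*z/3)/21


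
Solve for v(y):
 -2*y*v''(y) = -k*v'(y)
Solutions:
 v(y) = C1 + y^(re(k)/2 + 1)*(C2*sin(log(y)*Abs(im(k))/2) + C3*cos(log(y)*im(k)/2))


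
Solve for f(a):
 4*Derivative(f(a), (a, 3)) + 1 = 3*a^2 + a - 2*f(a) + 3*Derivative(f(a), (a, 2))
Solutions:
 f(a) = C1*exp(a*((4*sqrt(14) + 15)^(-1/3) + 2 + (4*sqrt(14) + 15)^(1/3))/8)*sin(sqrt(3)*a*(-(4*sqrt(14) + 15)^(1/3) + (4*sqrt(14) + 15)^(-1/3))/8) + C2*exp(a*((4*sqrt(14) + 15)^(-1/3) + 2 + (4*sqrt(14) + 15)^(1/3))/8)*cos(sqrt(3)*a*(-(4*sqrt(14) + 15)^(1/3) + (4*sqrt(14) + 15)^(-1/3))/8) + C3*exp(a*(-(4*sqrt(14) + 15)^(1/3) - 1/(4*sqrt(14) + 15)^(1/3) + 1)/4) + 3*a^2/2 + a/2 + 4


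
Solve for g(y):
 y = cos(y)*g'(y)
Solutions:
 g(y) = C1 + Integral(y/cos(y), y)


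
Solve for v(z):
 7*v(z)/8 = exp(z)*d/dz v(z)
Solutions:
 v(z) = C1*exp(-7*exp(-z)/8)


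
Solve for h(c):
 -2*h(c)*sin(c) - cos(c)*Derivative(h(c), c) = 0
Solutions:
 h(c) = C1*cos(c)^2


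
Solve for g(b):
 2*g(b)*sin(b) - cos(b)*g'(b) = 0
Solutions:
 g(b) = C1/cos(b)^2


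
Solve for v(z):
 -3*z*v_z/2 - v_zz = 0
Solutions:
 v(z) = C1 + C2*erf(sqrt(3)*z/2)


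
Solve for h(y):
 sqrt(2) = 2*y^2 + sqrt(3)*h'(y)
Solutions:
 h(y) = C1 - 2*sqrt(3)*y^3/9 + sqrt(6)*y/3


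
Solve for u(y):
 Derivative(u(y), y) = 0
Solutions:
 u(y) = C1


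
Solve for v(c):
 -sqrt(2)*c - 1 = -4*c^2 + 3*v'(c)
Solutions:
 v(c) = C1 + 4*c^3/9 - sqrt(2)*c^2/6 - c/3


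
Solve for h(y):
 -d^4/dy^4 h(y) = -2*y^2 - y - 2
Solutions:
 h(y) = C1 + C2*y + C3*y^2 + C4*y^3 + y^6/180 + y^5/120 + y^4/12


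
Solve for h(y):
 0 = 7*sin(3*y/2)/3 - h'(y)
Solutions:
 h(y) = C1 - 14*cos(3*y/2)/9


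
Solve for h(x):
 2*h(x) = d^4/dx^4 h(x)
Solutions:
 h(x) = C1*exp(-2^(1/4)*x) + C2*exp(2^(1/4)*x) + C3*sin(2^(1/4)*x) + C4*cos(2^(1/4)*x)


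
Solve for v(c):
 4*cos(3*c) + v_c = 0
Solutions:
 v(c) = C1 - 4*sin(3*c)/3


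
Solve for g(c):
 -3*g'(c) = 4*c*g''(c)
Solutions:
 g(c) = C1 + C2*c^(1/4)


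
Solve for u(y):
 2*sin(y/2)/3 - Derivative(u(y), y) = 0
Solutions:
 u(y) = C1 - 4*cos(y/2)/3


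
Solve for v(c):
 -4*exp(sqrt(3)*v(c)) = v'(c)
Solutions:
 v(c) = sqrt(3)*(2*log(1/(C1 + 4*c)) - log(3))/6


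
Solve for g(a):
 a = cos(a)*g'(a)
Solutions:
 g(a) = C1 + Integral(a/cos(a), a)


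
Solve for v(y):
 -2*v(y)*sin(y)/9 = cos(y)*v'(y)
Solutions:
 v(y) = C1*cos(y)^(2/9)


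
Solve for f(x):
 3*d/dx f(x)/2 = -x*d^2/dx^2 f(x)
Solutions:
 f(x) = C1 + C2/sqrt(x)


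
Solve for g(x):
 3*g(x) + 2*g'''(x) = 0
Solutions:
 g(x) = C3*exp(-2^(2/3)*3^(1/3)*x/2) + (C1*sin(2^(2/3)*3^(5/6)*x/4) + C2*cos(2^(2/3)*3^(5/6)*x/4))*exp(2^(2/3)*3^(1/3)*x/4)


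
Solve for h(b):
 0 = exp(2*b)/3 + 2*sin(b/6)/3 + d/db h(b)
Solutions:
 h(b) = C1 - exp(2*b)/6 + 4*cos(b/6)


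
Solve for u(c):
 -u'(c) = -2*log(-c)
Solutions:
 u(c) = C1 + 2*c*log(-c) - 2*c


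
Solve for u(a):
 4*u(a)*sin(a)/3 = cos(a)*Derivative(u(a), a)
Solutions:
 u(a) = C1/cos(a)^(4/3)


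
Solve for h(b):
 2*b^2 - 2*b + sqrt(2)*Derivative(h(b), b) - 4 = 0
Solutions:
 h(b) = C1 - sqrt(2)*b^3/3 + sqrt(2)*b^2/2 + 2*sqrt(2)*b


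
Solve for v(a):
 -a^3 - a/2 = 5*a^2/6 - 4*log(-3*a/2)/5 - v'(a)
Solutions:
 v(a) = C1 + a^4/4 + 5*a^3/18 + a^2/4 - 4*a*log(-a)/5 + 4*a*(-log(3) + log(2) + 1)/5


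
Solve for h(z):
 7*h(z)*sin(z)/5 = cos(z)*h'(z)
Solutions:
 h(z) = C1/cos(z)^(7/5)


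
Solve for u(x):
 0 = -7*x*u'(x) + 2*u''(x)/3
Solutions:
 u(x) = C1 + C2*erfi(sqrt(21)*x/2)


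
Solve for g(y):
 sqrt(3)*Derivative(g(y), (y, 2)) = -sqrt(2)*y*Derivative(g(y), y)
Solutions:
 g(y) = C1 + C2*erf(6^(3/4)*y/6)


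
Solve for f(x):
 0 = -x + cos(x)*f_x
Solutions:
 f(x) = C1 + Integral(x/cos(x), x)


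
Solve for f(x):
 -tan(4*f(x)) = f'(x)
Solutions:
 f(x) = -asin(C1*exp(-4*x))/4 + pi/4
 f(x) = asin(C1*exp(-4*x))/4


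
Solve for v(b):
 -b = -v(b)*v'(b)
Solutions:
 v(b) = -sqrt(C1 + b^2)
 v(b) = sqrt(C1 + b^2)


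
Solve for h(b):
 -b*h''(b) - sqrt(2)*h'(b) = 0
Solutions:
 h(b) = C1 + C2*b^(1 - sqrt(2))


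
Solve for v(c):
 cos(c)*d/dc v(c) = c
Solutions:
 v(c) = C1 + Integral(c/cos(c), c)


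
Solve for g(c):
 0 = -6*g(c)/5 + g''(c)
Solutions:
 g(c) = C1*exp(-sqrt(30)*c/5) + C2*exp(sqrt(30)*c/5)


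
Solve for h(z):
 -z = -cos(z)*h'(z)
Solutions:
 h(z) = C1 + Integral(z/cos(z), z)


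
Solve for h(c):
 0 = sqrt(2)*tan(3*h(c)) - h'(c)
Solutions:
 h(c) = -asin(C1*exp(3*sqrt(2)*c))/3 + pi/3
 h(c) = asin(C1*exp(3*sqrt(2)*c))/3


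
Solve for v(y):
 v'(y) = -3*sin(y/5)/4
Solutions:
 v(y) = C1 + 15*cos(y/5)/4


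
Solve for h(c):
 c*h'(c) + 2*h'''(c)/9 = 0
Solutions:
 h(c) = C1 + Integral(C2*airyai(-6^(2/3)*c/2) + C3*airybi(-6^(2/3)*c/2), c)


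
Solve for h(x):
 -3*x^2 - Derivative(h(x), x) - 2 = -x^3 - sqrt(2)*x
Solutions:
 h(x) = C1 + x^4/4 - x^3 + sqrt(2)*x^2/2 - 2*x


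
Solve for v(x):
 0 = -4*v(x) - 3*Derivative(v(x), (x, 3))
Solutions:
 v(x) = C3*exp(-6^(2/3)*x/3) + (C1*sin(2^(2/3)*3^(1/6)*x/2) + C2*cos(2^(2/3)*3^(1/6)*x/2))*exp(6^(2/3)*x/6)


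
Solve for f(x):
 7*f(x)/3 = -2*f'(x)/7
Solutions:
 f(x) = C1*exp(-49*x/6)


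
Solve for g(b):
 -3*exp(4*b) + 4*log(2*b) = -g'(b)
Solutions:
 g(b) = C1 - 4*b*log(b) + 4*b*(1 - log(2)) + 3*exp(4*b)/4


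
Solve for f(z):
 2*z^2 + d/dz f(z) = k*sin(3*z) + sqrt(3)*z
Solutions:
 f(z) = C1 - k*cos(3*z)/3 - 2*z^3/3 + sqrt(3)*z^2/2


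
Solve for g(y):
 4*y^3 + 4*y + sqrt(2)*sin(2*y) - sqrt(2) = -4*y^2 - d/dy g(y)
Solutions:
 g(y) = C1 - y^4 - 4*y^3/3 - 2*y^2 + sqrt(2)*y + sqrt(2)*cos(2*y)/2


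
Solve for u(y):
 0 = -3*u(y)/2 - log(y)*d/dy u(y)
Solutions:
 u(y) = C1*exp(-3*li(y)/2)


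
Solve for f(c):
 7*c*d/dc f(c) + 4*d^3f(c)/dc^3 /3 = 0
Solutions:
 f(c) = C1 + Integral(C2*airyai(-42^(1/3)*c/2) + C3*airybi(-42^(1/3)*c/2), c)


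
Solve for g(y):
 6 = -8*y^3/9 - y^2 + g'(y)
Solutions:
 g(y) = C1 + 2*y^4/9 + y^3/3 + 6*y


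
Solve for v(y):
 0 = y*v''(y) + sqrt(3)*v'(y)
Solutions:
 v(y) = C1 + C2*y^(1 - sqrt(3))


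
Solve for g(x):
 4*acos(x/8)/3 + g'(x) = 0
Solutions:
 g(x) = C1 - 4*x*acos(x/8)/3 + 4*sqrt(64 - x^2)/3


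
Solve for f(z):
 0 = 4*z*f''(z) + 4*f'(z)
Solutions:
 f(z) = C1 + C2*log(z)


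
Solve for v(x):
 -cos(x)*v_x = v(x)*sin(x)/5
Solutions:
 v(x) = C1*cos(x)^(1/5)


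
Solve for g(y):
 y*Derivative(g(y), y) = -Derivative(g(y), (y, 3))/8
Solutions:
 g(y) = C1 + Integral(C2*airyai(-2*y) + C3*airybi(-2*y), y)


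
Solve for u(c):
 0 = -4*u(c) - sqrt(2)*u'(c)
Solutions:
 u(c) = C1*exp(-2*sqrt(2)*c)


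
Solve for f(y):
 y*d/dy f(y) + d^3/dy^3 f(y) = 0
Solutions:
 f(y) = C1 + Integral(C2*airyai(-y) + C3*airybi(-y), y)


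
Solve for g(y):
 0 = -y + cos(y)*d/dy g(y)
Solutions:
 g(y) = C1 + Integral(y/cos(y), y)


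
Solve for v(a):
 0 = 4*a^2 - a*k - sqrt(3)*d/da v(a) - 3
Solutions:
 v(a) = C1 + 4*sqrt(3)*a^3/9 - sqrt(3)*a^2*k/6 - sqrt(3)*a


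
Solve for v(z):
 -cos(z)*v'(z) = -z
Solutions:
 v(z) = C1 + Integral(z/cos(z), z)


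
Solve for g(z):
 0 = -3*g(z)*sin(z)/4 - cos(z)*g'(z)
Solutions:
 g(z) = C1*cos(z)^(3/4)


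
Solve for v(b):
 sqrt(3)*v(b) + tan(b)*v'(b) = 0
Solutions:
 v(b) = C1/sin(b)^(sqrt(3))


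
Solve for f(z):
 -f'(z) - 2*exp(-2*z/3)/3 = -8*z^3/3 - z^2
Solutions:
 f(z) = C1 + 2*z^4/3 + z^3/3 + exp(-2*z/3)


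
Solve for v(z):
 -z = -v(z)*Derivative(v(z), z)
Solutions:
 v(z) = -sqrt(C1 + z^2)
 v(z) = sqrt(C1 + z^2)


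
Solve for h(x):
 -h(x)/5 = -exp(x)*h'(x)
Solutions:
 h(x) = C1*exp(-exp(-x)/5)


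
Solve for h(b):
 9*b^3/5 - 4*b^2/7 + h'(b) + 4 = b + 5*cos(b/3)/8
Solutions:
 h(b) = C1 - 9*b^4/20 + 4*b^3/21 + b^2/2 - 4*b + 15*sin(b/3)/8


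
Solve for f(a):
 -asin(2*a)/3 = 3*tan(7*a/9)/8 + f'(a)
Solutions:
 f(a) = C1 - a*asin(2*a)/3 - sqrt(1 - 4*a^2)/6 + 27*log(cos(7*a/9))/56


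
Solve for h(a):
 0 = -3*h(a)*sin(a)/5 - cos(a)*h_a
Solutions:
 h(a) = C1*cos(a)^(3/5)


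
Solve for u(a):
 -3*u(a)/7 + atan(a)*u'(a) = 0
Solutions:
 u(a) = C1*exp(3*Integral(1/atan(a), a)/7)


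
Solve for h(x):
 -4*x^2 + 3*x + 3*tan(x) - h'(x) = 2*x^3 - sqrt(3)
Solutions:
 h(x) = C1 - x^4/2 - 4*x^3/3 + 3*x^2/2 + sqrt(3)*x - 3*log(cos(x))


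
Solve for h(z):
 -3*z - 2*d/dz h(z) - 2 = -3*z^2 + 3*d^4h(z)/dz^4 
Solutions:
 h(z) = C1 + C4*exp(-2^(1/3)*3^(2/3)*z/3) + z^3/2 - 3*z^2/4 - z + (C2*sin(2^(1/3)*3^(1/6)*z/2) + C3*cos(2^(1/3)*3^(1/6)*z/2))*exp(2^(1/3)*3^(2/3)*z/6)


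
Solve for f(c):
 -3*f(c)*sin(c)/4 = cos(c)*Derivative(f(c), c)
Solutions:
 f(c) = C1*cos(c)^(3/4)


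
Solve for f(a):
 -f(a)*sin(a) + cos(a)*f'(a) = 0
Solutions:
 f(a) = C1/cos(a)


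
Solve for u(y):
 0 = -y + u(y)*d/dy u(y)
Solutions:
 u(y) = -sqrt(C1 + y^2)
 u(y) = sqrt(C1 + y^2)


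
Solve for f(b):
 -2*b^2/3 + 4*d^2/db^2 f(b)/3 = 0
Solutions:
 f(b) = C1 + C2*b + b^4/24


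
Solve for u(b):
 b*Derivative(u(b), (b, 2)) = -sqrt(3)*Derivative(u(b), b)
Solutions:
 u(b) = C1 + C2*b^(1 - sqrt(3))


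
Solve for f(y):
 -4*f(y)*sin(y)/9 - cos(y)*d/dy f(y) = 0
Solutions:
 f(y) = C1*cos(y)^(4/9)


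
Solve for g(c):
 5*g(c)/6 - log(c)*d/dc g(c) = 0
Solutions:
 g(c) = C1*exp(5*li(c)/6)


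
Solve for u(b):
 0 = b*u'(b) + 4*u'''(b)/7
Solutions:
 u(b) = C1 + Integral(C2*airyai(-14^(1/3)*b/2) + C3*airybi(-14^(1/3)*b/2), b)


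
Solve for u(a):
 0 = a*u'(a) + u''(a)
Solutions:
 u(a) = C1 + C2*erf(sqrt(2)*a/2)


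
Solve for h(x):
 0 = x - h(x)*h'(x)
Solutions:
 h(x) = -sqrt(C1 + x^2)
 h(x) = sqrt(C1 + x^2)


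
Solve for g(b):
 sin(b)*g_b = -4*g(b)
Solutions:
 g(b) = C1*(cos(b)^2 + 2*cos(b) + 1)/(cos(b)^2 - 2*cos(b) + 1)


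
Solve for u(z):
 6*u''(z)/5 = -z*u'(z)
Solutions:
 u(z) = C1 + C2*erf(sqrt(15)*z/6)


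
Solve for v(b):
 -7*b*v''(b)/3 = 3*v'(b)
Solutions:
 v(b) = C1 + C2/b^(2/7)


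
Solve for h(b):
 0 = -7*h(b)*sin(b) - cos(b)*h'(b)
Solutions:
 h(b) = C1*cos(b)^7


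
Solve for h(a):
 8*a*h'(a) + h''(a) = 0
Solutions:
 h(a) = C1 + C2*erf(2*a)


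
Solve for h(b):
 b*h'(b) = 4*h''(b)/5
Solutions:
 h(b) = C1 + C2*erfi(sqrt(10)*b/4)


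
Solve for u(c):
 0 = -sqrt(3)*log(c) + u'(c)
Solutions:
 u(c) = C1 + sqrt(3)*c*log(c) - sqrt(3)*c


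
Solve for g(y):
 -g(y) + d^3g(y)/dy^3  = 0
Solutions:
 g(y) = C3*exp(y) + (C1*sin(sqrt(3)*y/2) + C2*cos(sqrt(3)*y/2))*exp(-y/2)


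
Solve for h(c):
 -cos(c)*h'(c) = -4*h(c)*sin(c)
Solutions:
 h(c) = C1/cos(c)^4


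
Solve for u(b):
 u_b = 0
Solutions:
 u(b) = C1


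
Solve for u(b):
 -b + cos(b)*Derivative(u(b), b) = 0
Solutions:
 u(b) = C1 + Integral(b/cos(b), b)


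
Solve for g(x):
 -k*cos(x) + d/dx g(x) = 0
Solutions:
 g(x) = C1 + k*sin(x)


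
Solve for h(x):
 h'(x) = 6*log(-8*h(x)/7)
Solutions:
 -Integral(1/(log(-_y) - log(7) + 3*log(2)), (_y, h(x)))/6 = C1 - x


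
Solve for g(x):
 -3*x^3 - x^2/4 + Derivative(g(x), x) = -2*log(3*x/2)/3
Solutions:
 g(x) = C1 + 3*x^4/4 + x^3/12 - 2*x*log(x)/3 - 2*x*log(3)/3 + 2*x*log(2)/3 + 2*x/3


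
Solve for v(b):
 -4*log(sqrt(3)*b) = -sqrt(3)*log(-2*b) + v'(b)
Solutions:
 v(b) = C1 - b*(4 - sqrt(3))*log(b) + b*(-2*log(3) - sqrt(3) + sqrt(3)*log(2) + 4 + sqrt(3)*I*pi)


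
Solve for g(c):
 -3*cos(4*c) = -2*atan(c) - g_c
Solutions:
 g(c) = C1 - 2*c*atan(c) + log(c^2 + 1) + 3*sin(4*c)/4


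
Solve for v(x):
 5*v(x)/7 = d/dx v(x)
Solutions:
 v(x) = C1*exp(5*x/7)


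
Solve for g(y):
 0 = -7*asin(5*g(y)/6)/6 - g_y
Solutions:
 Integral(1/asin(5*_y/6), (_y, g(y))) = C1 - 7*y/6


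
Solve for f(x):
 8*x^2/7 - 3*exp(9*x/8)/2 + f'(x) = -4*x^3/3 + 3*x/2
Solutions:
 f(x) = C1 - x^4/3 - 8*x^3/21 + 3*x^2/4 + 4*exp(9*x/8)/3


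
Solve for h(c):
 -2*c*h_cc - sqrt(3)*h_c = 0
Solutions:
 h(c) = C1 + C2*c^(1 - sqrt(3)/2)


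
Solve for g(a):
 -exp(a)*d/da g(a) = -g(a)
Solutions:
 g(a) = C1*exp(-exp(-a))


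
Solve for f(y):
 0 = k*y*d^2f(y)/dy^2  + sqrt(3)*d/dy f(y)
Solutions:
 f(y) = C1 + y^(((re(k) - sqrt(3))*re(k) + im(k)^2)/(re(k)^2 + im(k)^2))*(C2*sin(sqrt(3)*log(y)*Abs(im(k))/(re(k)^2 + im(k)^2)) + C3*cos(sqrt(3)*log(y)*im(k)/(re(k)^2 + im(k)^2)))


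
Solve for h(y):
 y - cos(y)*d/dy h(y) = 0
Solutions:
 h(y) = C1 + Integral(y/cos(y), y)


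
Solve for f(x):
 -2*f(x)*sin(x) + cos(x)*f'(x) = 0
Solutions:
 f(x) = C1/cos(x)^2


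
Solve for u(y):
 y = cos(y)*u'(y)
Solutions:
 u(y) = C1 + Integral(y/cos(y), y)


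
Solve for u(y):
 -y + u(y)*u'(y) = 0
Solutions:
 u(y) = -sqrt(C1 + y^2)
 u(y) = sqrt(C1 + y^2)


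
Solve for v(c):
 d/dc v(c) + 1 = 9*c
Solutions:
 v(c) = C1 + 9*c^2/2 - c


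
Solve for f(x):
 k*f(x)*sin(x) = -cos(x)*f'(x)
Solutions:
 f(x) = C1*exp(k*log(cos(x)))


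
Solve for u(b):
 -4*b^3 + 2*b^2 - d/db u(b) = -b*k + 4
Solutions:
 u(b) = C1 - b^4 + 2*b^3/3 + b^2*k/2 - 4*b


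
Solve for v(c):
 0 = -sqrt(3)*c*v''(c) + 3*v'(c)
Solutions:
 v(c) = C1 + C2*c^(1 + sqrt(3))


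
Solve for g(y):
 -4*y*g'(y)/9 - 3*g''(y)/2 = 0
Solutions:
 g(y) = C1 + C2*erf(2*sqrt(3)*y/9)


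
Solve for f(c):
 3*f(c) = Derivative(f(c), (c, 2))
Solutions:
 f(c) = C1*exp(-sqrt(3)*c) + C2*exp(sqrt(3)*c)


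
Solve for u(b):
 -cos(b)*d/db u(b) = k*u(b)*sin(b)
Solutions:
 u(b) = C1*exp(k*log(cos(b)))


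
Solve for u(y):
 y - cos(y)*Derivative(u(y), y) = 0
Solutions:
 u(y) = C1 + Integral(y/cos(y), y)


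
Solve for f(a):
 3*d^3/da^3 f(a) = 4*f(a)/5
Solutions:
 f(a) = C3*exp(30^(2/3)*a/15) + (C1*sin(10^(2/3)*3^(1/6)*a/10) + C2*cos(10^(2/3)*3^(1/6)*a/10))*exp(-30^(2/3)*a/30)


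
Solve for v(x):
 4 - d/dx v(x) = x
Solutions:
 v(x) = C1 - x^2/2 + 4*x


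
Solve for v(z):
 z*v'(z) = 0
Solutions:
 v(z) = C1


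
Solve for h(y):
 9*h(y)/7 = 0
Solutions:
 h(y) = 0


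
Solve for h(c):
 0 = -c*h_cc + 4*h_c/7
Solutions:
 h(c) = C1 + C2*c^(11/7)


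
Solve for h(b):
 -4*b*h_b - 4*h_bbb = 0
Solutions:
 h(b) = C1 + Integral(C2*airyai(-b) + C3*airybi(-b), b)


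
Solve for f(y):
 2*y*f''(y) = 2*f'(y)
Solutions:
 f(y) = C1 + C2*y^2


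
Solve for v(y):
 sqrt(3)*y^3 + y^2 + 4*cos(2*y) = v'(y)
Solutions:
 v(y) = C1 + sqrt(3)*y^4/4 + y^3/3 + 2*sin(2*y)


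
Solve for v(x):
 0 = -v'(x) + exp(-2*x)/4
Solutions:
 v(x) = C1 - exp(-2*x)/8


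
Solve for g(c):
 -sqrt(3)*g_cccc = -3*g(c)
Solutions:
 g(c) = C1*exp(-3^(1/8)*c) + C2*exp(3^(1/8)*c) + C3*sin(3^(1/8)*c) + C4*cos(3^(1/8)*c)


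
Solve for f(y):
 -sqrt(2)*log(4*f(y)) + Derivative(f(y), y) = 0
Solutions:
 -sqrt(2)*Integral(1/(log(_y) + 2*log(2)), (_y, f(y)))/2 = C1 - y


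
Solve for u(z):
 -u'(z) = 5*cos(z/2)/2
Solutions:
 u(z) = C1 - 5*sin(z/2)


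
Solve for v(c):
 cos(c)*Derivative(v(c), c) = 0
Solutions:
 v(c) = C1


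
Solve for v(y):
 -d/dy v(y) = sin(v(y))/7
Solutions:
 y/7 + log(cos(v(y)) - 1)/2 - log(cos(v(y)) + 1)/2 = C1


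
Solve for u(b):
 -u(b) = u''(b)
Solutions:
 u(b) = C1*sin(b) + C2*cos(b)


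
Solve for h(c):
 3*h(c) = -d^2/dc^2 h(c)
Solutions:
 h(c) = C1*sin(sqrt(3)*c) + C2*cos(sqrt(3)*c)


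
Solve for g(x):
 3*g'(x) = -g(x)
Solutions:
 g(x) = C1*exp(-x/3)


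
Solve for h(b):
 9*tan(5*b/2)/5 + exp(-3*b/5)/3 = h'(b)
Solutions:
 h(b) = C1 + 9*log(tan(5*b/2)^2 + 1)/25 - 5*exp(-3*b/5)/9


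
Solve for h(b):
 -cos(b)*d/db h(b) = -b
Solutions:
 h(b) = C1 + Integral(b/cos(b), b)


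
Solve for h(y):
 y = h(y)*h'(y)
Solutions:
 h(y) = -sqrt(C1 + y^2)
 h(y) = sqrt(C1 + y^2)


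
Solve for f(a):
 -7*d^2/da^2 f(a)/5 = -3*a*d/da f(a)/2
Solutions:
 f(a) = C1 + C2*erfi(sqrt(105)*a/14)


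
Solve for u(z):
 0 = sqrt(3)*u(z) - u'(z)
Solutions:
 u(z) = C1*exp(sqrt(3)*z)


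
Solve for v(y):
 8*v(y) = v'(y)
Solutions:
 v(y) = C1*exp(8*y)


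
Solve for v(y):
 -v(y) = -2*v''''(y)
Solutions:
 v(y) = C1*exp(-2^(3/4)*y/2) + C2*exp(2^(3/4)*y/2) + C3*sin(2^(3/4)*y/2) + C4*cos(2^(3/4)*y/2)


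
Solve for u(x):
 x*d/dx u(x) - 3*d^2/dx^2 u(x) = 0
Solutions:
 u(x) = C1 + C2*erfi(sqrt(6)*x/6)


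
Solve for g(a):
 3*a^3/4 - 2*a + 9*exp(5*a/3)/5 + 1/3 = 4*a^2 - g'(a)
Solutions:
 g(a) = C1 - 3*a^4/16 + 4*a^3/3 + a^2 - a/3 - 27*exp(5*a/3)/25


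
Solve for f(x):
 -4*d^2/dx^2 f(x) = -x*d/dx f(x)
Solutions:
 f(x) = C1 + C2*erfi(sqrt(2)*x/4)


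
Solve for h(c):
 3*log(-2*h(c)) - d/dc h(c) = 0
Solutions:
 -Integral(1/(log(-_y) + log(2)), (_y, h(c)))/3 = C1 - c


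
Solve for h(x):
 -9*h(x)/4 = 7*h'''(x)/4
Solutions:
 h(x) = C3*exp(-21^(2/3)*x/7) + (C1*sin(3*3^(1/6)*7^(2/3)*x/14) + C2*cos(3*3^(1/6)*7^(2/3)*x/14))*exp(21^(2/3)*x/14)


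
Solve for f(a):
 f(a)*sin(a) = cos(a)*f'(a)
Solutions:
 f(a) = C1/cos(a)


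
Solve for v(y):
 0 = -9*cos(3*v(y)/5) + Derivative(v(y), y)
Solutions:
 -9*y - 5*log(sin(3*v(y)/5) - 1)/6 + 5*log(sin(3*v(y)/5) + 1)/6 = C1


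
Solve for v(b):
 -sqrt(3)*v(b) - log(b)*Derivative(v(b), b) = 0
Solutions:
 v(b) = C1*exp(-sqrt(3)*li(b))


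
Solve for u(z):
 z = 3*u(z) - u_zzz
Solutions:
 u(z) = C3*exp(3^(1/3)*z) + z/3 + (C1*sin(3^(5/6)*z/2) + C2*cos(3^(5/6)*z/2))*exp(-3^(1/3)*z/2)


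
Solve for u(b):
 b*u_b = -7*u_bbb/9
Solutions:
 u(b) = C1 + Integral(C2*airyai(-21^(2/3)*b/7) + C3*airybi(-21^(2/3)*b/7), b)


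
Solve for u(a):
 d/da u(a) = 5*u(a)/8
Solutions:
 u(a) = C1*exp(5*a/8)


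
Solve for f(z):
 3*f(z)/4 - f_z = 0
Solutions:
 f(z) = C1*exp(3*z/4)


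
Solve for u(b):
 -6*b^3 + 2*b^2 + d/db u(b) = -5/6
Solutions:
 u(b) = C1 + 3*b^4/2 - 2*b^3/3 - 5*b/6


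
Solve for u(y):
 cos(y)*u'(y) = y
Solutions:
 u(y) = C1 + Integral(y/cos(y), y)


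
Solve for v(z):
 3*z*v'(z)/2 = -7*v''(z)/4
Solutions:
 v(z) = C1 + C2*erf(sqrt(21)*z/7)


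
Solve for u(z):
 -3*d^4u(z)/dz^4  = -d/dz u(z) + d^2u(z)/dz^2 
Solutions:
 u(z) = C1 + C2*exp(-2^(1/3)*z*(-2/(9 + sqrt(85))^(1/3) + 2^(1/3)*(9 + sqrt(85))^(1/3))/12)*sin(2^(1/3)*sqrt(3)*z*(2/(9 + sqrt(85))^(1/3) + 2^(1/3)*(9 + sqrt(85))^(1/3))/12) + C3*exp(-2^(1/3)*z*(-2/(9 + sqrt(85))^(1/3) + 2^(1/3)*(9 + sqrt(85))^(1/3))/12)*cos(2^(1/3)*sqrt(3)*z*(2/(9 + sqrt(85))^(1/3) + 2^(1/3)*(9 + sqrt(85))^(1/3))/12) + C4*exp(2^(1/3)*z*(-2/(9 + sqrt(85))^(1/3) + 2^(1/3)*(9 + sqrt(85))^(1/3))/6)


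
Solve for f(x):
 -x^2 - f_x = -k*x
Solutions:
 f(x) = C1 + k*x^2/2 - x^3/3


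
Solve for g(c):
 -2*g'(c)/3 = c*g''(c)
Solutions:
 g(c) = C1 + C2*c^(1/3)


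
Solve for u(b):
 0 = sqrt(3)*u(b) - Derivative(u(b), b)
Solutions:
 u(b) = C1*exp(sqrt(3)*b)


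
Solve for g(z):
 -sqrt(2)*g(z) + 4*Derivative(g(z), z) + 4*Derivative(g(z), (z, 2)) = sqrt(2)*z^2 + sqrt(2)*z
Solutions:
 g(z) = C1*exp(z*(-1 + sqrt(1 + sqrt(2)))/2) + C2*exp(-z*(1 + sqrt(1 + sqrt(2)))/2) - z^2 - 4*sqrt(2)*z - z - 16 - 6*sqrt(2)


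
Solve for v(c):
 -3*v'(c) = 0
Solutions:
 v(c) = C1


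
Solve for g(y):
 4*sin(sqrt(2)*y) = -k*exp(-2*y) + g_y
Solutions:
 g(y) = C1 - k*exp(-2*y)/2 - 2*sqrt(2)*cos(sqrt(2)*y)


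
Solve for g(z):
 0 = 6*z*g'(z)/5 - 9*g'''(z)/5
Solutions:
 g(z) = C1 + Integral(C2*airyai(2^(1/3)*3^(2/3)*z/3) + C3*airybi(2^(1/3)*3^(2/3)*z/3), z)


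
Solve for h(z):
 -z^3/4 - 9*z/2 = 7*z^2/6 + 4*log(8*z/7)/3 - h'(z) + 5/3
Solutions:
 h(z) = C1 + z^4/16 + 7*z^3/18 + 9*z^2/4 + 4*z*log(z)/3 - 4*z*log(7)/3 + z/3 + 4*z*log(2)


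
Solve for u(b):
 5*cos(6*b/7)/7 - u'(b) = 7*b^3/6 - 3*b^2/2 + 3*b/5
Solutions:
 u(b) = C1 - 7*b^4/24 + b^3/2 - 3*b^2/10 + 5*sin(6*b/7)/6


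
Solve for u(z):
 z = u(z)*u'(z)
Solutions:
 u(z) = -sqrt(C1 + z^2)
 u(z) = sqrt(C1 + z^2)


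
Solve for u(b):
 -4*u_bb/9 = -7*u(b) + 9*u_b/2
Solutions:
 u(b) = C1*exp(3*b*(-27 + sqrt(1177))/16) + C2*exp(-3*b*(27 + sqrt(1177))/16)


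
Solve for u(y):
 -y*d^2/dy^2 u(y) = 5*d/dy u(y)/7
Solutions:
 u(y) = C1 + C2*y^(2/7)


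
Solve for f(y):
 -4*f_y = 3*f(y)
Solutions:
 f(y) = C1*exp(-3*y/4)


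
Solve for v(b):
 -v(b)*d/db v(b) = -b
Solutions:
 v(b) = -sqrt(C1 + b^2)
 v(b) = sqrt(C1 + b^2)


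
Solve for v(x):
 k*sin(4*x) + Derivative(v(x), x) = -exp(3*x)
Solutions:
 v(x) = C1 + k*cos(4*x)/4 - exp(3*x)/3


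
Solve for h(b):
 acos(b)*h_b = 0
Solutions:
 h(b) = C1


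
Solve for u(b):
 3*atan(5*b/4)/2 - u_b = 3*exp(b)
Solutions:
 u(b) = C1 + 3*b*atan(5*b/4)/2 - 3*exp(b) - 3*log(25*b^2 + 16)/5


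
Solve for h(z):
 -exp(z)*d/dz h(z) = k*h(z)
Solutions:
 h(z) = C1*exp(k*exp(-z))


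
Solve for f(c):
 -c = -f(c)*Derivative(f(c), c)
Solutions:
 f(c) = -sqrt(C1 + c^2)
 f(c) = sqrt(C1 + c^2)


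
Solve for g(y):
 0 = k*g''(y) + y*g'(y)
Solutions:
 g(y) = C1 + C2*sqrt(k)*erf(sqrt(2)*y*sqrt(1/k)/2)


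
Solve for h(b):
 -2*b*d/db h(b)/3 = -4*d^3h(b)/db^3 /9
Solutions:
 h(b) = C1 + Integral(C2*airyai(2^(2/3)*3^(1/3)*b/2) + C3*airybi(2^(2/3)*3^(1/3)*b/2), b)


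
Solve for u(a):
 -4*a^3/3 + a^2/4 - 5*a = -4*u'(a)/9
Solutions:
 u(a) = C1 + 3*a^4/4 - 3*a^3/16 + 45*a^2/8


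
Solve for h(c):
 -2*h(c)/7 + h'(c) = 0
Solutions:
 h(c) = C1*exp(2*c/7)


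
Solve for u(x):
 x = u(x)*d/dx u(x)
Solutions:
 u(x) = -sqrt(C1 + x^2)
 u(x) = sqrt(C1 + x^2)


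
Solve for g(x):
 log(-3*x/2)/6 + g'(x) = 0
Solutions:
 g(x) = C1 - x*log(-x)/6 + x*(-log(3) + log(2) + 1)/6


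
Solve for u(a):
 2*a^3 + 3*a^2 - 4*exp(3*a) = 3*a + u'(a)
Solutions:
 u(a) = C1 + a^4/2 + a^3 - 3*a^2/2 - 4*exp(3*a)/3


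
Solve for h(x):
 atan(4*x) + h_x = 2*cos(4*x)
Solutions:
 h(x) = C1 - x*atan(4*x) + log(16*x^2 + 1)/8 + sin(4*x)/2


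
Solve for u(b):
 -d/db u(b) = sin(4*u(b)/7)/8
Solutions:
 b/8 + 7*log(cos(4*u(b)/7) - 1)/8 - 7*log(cos(4*u(b)/7) + 1)/8 = C1


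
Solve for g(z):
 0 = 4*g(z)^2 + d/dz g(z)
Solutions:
 g(z) = 1/(C1 + 4*z)


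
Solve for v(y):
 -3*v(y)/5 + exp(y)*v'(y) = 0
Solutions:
 v(y) = C1*exp(-3*exp(-y)/5)


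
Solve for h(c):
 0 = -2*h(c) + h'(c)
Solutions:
 h(c) = C1*exp(2*c)


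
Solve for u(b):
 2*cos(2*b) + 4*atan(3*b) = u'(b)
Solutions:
 u(b) = C1 + 4*b*atan(3*b) - 2*log(9*b^2 + 1)/3 + sin(2*b)


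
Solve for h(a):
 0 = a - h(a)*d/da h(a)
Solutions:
 h(a) = -sqrt(C1 + a^2)
 h(a) = sqrt(C1 + a^2)


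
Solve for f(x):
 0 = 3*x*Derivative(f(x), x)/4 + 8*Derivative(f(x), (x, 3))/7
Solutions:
 f(x) = C1 + Integral(C2*airyai(-42^(1/3)*x/4) + C3*airybi(-42^(1/3)*x/4), x)


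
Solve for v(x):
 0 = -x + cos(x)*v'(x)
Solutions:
 v(x) = C1 + Integral(x/cos(x), x)


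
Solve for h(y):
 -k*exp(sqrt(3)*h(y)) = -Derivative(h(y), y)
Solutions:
 h(y) = sqrt(3)*(2*log(-1/(C1 + k*y)) - log(3))/6


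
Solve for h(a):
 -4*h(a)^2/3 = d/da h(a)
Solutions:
 h(a) = 3/(C1 + 4*a)


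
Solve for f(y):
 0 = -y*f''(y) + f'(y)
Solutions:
 f(y) = C1 + C2*y^2


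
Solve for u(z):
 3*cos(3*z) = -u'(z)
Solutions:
 u(z) = C1 - sin(3*z)


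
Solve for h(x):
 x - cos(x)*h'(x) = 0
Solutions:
 h(x) = C1 + Integral(x/cos(x), x)


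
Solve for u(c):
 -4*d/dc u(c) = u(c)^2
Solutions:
 u(c) = 4/(C1 + c)


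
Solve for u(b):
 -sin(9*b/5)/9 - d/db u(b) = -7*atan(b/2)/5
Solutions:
 u(b) = C1 + 7*b*atan(b/2)/5 - 7*log(b^2 + 4)/5 + 5*cos(9*b/5)/81


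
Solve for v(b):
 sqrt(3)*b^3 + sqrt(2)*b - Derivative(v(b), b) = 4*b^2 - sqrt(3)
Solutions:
 v(b) = C1 + sqrt(3)*b^4/4 - 4*b^3/3 + sqrt(2)*b^2/2 + sqrt(3)*b


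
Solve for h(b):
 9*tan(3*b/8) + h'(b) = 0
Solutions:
 h(b) = C1 + 24*log(cos(3*b/8))


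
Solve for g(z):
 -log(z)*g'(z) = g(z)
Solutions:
 g(z) = C1*exp(-li(z))


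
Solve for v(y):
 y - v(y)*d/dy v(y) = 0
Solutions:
 v(y) = -sqrt(C1 + y^2)
 v(y) = sqrt(C1 + y^2)


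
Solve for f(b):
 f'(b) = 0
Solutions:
 f(b) = C1


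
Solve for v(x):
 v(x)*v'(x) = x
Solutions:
 v(x) = -sqrt(C1 + x^2)
 v(x) = sqrt(C1 + x^2)


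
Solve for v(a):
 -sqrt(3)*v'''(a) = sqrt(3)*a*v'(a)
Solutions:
 v(a) = C1 + Integral(C2*airyai(-a) + C3*airybi(-a), a)


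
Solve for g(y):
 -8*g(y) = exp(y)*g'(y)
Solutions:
 g(y) = C1*exp(8*exp(-y))


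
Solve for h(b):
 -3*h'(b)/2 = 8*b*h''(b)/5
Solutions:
 h(b) = C1 + C2*b^(1/16)


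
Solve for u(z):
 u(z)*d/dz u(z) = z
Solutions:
 u(z) = -sqrt(C1 + z^2)
 u(z) = sqrt(C1 + z^2)


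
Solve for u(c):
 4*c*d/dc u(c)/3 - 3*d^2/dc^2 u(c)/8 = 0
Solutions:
 u(c) = C1 + C2*erfi(4*c/3)


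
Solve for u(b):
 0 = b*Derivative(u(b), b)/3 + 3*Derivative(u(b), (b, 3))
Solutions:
 u(b) = C1 + Integral(C2*airyai(-3^(1/3)*b/3) + C3*airybi(-3^(1/3)*b/3), b)


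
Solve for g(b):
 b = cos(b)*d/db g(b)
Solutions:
 g(b) = C1 + Integral(b/cos(b), b)


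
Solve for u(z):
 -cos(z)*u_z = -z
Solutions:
 u(z) = C1 + Integral(z/cos(z), z)


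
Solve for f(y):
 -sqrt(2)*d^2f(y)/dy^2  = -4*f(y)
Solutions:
 f(y) = C1*exp(-2^(3/4)*y) + C2*exp(2^(3/4)*y)


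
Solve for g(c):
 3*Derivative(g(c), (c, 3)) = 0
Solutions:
 g(c) = C1 + C2*c + C3*c^2


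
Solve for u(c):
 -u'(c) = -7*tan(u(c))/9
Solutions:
 u(c) = pi - asin(C1*exp(7*c/9))
 u(c) = asin(C1*exp(7*c/9))


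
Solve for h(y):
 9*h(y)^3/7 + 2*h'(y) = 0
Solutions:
 h(y) = -sqrt(7)*sqrt(-1/(C1 - 9*y))
 h(y) = sqrt(7)*sqrt(-1/(C1 - 9*y))


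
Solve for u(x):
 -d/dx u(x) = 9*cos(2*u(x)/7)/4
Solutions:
 9*x/4 - 7*log(sin(2*u(x)/7) - 1)/4 + 7*log(sin(2*u(x)/7) + 1)/4 = C1


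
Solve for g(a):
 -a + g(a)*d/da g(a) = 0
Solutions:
 g(a) = -sqrt(C1 + a^2)
 g(a) = sqrt(C1 + a^2)


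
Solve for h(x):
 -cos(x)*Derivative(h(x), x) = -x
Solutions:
 h(x) = C1 + Integral(x/cos(x), x)


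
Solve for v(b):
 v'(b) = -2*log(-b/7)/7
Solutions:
 v(b) = C1 - 2*b*log(-b)/7 + 2*b*(1 + log(7))/7


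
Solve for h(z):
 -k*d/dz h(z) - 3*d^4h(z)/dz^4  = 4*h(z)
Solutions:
 h(z) = C1*exp(2^(2/3)*sqrt(3)*z*(-sqrt(2^(1/3)*(3*k^2 + sqrt(9*k^4 - 16384))^(1/3) + 32/(3*k^2 + sqrt(9*k^4 - 16384))^(1/3)) + sqrt(4*sqrt(3)*k/sqrt(2^(1/3)*(3*k^2 + sqrt(9*k^4 - 16384))^(1/3) + 32/(3*k^2 + sqrt(9*k^4 - 16384))^(1/3)) - 2^(1/3)*(3*k^2 + sqrt(9*k^4 - 16384))^(1/3) - 32/(3*k^2 + sqrt(9*k^4 - 16384))^(1/3)))/12) + C2*exp(2^(2/3)*sqrt(3)*z*(sqrt(2^(1/3)*(3*k^2 + sqrt(9*k^4 - 16384))^(1/3) + 32/(3*k^2 + sqrt(9*k^4 - 16384))^(1/3)) - sqrt(-4*sqrt(3)*k/sqrt(2^(1/3)*(3*k^2 + sqrt(9*k^4 - 16384))^(1/3) + 32/(3*k^2 + sqrt(9*k^4 - 16384))^(1/3)) - 2^(1/3)*(3*k^2 + sqrt(9*k^4 - 16384))^(1/3) - 32/(3*k^2 + sqrt(9*k^4 - 16384))^(1/3)))/12) + C3*exp(2^(2/3)*sqrt(3)*z*(sqrt(2^(1/3)*(3*k^2 + sqrt(9*k^4 - 16384))^(1/3) + 32/(3*k^2 + sqrt(9*k^4 - 16384))^(1/3)) + sqrt(-4*sqrt(3)*k/sqrt(2^(1/3)*(3*k^2 + sqrt(9*k^4 - 16384))^(1/3) + 32/(3*k^2 + sqrt(9*k^4 - 16384))^(1/3)) - 2^(1/3)*(3*k^2 + sqrt(9*k^4 - 16384))^(1/3) - 32/(3*k^2 + sqrt(9*k^4 - 16384))^(1/3)))/12) + C4*exp(-2^(2/3)*sqrt(3)*z*(sqrt(2^(1/3)*(3*k^2 + sqrt(9*k^4 - 16384))^(1/3) + 32/(3*k^2 + sqrt(9*k^4 - 16384))^(1/3)) + sqrt(4*sqrt(3)*k/sqrt(2^(1/3)*(3*k^2 + sqrt(9*k^4 - 16384))^(1/3) + 32/(3*k^2 + sqrt(9*k^4 - 16384))^(1/3)) - 2^(1/3)*(3*k^2 + sqrt(9*k^4 - 16384))^(1/3) - 32/(3*k^2 + sqrt(9*k^4 - 16384))^(1/3)))/12)


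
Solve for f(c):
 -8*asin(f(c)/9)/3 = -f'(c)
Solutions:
 Integral(1/asin(_y/9), (_y, f(c))) = C1 + 8*c/3


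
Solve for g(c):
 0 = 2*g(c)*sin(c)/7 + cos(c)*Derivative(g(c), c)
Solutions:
 g(c) = C1*cos(c)^(2/7)


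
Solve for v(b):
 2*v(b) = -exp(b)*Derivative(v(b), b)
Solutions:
 v(b) = C1*exp(2*exp(-b))


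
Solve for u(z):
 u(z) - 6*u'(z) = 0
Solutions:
 u(z) = C1*exp(z/6)


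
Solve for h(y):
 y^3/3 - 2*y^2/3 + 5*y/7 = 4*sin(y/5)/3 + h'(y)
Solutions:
 h(y) = C1 + y^4/12 - 2*y^3/9 + 5*y^2/14 + 20*cos(y/5)/3


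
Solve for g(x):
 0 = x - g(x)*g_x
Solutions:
 g(x) = -sqrt(C1 + x^2)
 g(x) = sqrt(C1 + x^2)


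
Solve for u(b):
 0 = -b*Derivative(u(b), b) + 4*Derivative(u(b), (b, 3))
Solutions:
 u(b) = C1 + Integral(C2*airyai(2^(1/3)*b/2) + C3*airybi(2^(1/3)*b/2), b)


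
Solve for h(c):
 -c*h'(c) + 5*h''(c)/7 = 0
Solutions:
 h(c) = C1 + C2*erfi(sqrt(70)*c/10)


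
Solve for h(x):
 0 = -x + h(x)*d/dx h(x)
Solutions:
 h(x) = -sqrt(C1 + x^2)
 h(x) = sqrt(C1 + x^2)


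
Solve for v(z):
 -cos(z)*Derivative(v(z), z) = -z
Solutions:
 v(z) = C1 + Integral(z/cos(z), z)


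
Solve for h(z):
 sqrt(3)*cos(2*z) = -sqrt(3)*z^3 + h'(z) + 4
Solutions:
 h(z) = C1 + sqrt(3)*z^4/4 - 4*z + sqrt(3)*sin(2*z)/2


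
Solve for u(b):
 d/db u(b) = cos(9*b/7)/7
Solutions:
 u(b) = C1 + sin(9*b/7)/9


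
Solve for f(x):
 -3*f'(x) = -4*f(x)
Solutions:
 f(x) = C1*exp(4*x/3)


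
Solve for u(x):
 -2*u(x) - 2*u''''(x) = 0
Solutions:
 u(x) = (C1*sin(sqrt(2)*x/2) + C2*cos(sqrt(2)*x/2))*exp(-sqrt(2)*x/2) + (C3*sin(sqrt(2)*x/2) + C4*cos(sqrt(2)*x/2))*exp(sqrt(2)*x/2)


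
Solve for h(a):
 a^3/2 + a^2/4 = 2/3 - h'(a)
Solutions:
 h(a) = C1 - a^4/8 - a^3/12 + 2*a/3


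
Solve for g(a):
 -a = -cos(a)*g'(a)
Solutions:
 g(a) = C1 + Integral(a/cos(a), a)


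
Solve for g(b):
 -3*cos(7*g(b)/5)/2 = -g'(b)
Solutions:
 -3*b/2 - 5*log(sin(7*g(b)/5) - 1)/14 + 5*log(sin(7*g(b)/5) + 1)/14 = C1


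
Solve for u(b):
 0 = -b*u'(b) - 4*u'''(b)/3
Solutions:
 u(b) = C1 + Integral(C2*airyai(-6^(1/3)*b/2) + C3*airybi(-6^(1/3)*b/2), b)


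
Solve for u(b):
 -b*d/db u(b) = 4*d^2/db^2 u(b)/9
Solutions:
 u(b) = C1 + C2*erf(3*sqrt(2)*b/4)


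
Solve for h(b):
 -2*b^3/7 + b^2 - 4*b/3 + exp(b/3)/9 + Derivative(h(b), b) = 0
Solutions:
 h(b) = C1 + b^4/14 - b^3/3 + 2*b^2/3 - exp(b/3)/3


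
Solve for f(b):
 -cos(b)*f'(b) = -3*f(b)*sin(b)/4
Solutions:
 f(b) = C1/cos(b)^(3/4)


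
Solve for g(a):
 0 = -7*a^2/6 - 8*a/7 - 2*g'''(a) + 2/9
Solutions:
 g(a) = C1 + C2*a + C3*a^2 - 7*a^5/720 - a^4/42 + a^3/54


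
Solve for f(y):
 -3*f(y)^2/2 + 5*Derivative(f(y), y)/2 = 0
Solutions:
 f(y) = -5/(C1 + 3*y)


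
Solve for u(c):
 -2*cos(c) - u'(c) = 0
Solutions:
 u(c) = C1 - 2*sin(c)


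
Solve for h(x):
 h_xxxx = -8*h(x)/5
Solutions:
 h(x) = (C1*sin(2^(1/4)*5^(3/4)*x/5) + C2*cos(2^(1/4)*5^(3/4)*x/5))*exp(-2^(1/4)*5^(3/4)*x/5) + (C3*sin(2^(1/4)*5^(3/4)*x/5) + C4*cos(2^(1/4)*5^(3/4)*x/5))*exp(2^(1/4)*5^(3/4)*x/5)


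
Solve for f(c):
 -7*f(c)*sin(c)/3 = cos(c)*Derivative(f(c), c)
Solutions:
 f(c) = C1*cos(c)^(7/3)


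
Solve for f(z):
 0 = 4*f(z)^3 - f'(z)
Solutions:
 f(z) = -sqrt(2)*sqrt(-1/(C1 + 4*z))/2
 f(z) = sqrt(2)*sqrt(-1/(C1 + 4*z))/2


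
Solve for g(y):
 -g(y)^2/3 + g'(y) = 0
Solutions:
 g(y) = -3/(C1 + y)


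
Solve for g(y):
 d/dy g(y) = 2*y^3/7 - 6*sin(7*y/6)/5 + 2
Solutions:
 g(y) = C1 + y^4/14 + 2*y + 36*cos(7*y/6)/35


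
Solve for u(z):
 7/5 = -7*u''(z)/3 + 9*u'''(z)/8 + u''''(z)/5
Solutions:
 u(z) = C1 + C2*z + C3*exp(z*(-135 + sqrt(45105))/48) + C4*exp(-z*(135 + sqrt(45105))/48) - 3*z^2/10


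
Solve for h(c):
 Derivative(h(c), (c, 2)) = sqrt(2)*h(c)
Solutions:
 h(c) = C1*exp(-2^(1/4)*c) + C2*exp(2^(1/4)*c)


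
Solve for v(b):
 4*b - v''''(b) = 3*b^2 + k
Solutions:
 v(b) = C1 + C2*b + C3*b^2 + C4*b^3 - b^6/120 + b^5/30 - b^4*k/24


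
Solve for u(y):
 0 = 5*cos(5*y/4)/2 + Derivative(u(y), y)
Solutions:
 u(y) = C1 - 2*sin(5*y/4)


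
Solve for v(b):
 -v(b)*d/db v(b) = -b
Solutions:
 v(b) = -sqrt(C1 + b^2)
 v(b) = sqrt(C1 + b^2)


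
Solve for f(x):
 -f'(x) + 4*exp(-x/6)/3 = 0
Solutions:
 f(x) = C1 - 8*exp(-x/6)


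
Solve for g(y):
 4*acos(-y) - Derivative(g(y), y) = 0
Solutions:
 g(y) = C1 + 4*y*acos(-y) + 4*sqrt(1 - y^2)


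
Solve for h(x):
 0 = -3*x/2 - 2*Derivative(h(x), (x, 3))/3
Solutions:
 h(x) = C1 + C2*x + C3*x^2 - 3*x^4/32


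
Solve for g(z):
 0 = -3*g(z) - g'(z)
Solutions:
 g(z) = C1*exp(-3*z)


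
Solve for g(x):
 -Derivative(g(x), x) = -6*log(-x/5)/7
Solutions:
 g(x) = C1 + 6*x*log(-x)/7 + 6*x*(-log(5) - 1)/7


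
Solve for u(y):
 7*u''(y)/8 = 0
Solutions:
 u(y) = C1 + C2*y


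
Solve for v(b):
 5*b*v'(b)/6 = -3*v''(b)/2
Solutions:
 v(b) = C1 + C2*erf(sqrt(10)*b/6)


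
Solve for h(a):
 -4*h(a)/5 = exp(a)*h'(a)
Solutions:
 h(a) = C1*exp(4*exp(-a)/5)


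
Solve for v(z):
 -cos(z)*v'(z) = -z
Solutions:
 v(z) = C1 + Integral(z/cos(z), z)


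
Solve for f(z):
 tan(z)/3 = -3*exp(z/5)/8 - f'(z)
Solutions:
 f(z) = C1 - 15*exp(z/5)/8 + log(cos(z))/3


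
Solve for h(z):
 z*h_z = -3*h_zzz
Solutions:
 h(z) = C1 + Integral(C2*airyai(-3^(2/3)*z/3) + C3*airybi(-3^(2/3)*z/3), z)


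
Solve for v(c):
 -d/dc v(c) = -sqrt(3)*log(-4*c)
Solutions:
 v(c) = C1 + sqrt(3)*c*log(-c) + sqrt(3)*c*(-1 + 2*log(2))


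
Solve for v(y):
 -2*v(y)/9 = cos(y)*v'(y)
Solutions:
 v(y) = C1*(sin(y) - 1)^(1/9)/(sin(y) + 1)^(1/9)


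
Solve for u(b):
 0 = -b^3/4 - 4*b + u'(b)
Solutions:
 u(b) = C1 + b^4/16 + 2*b^2


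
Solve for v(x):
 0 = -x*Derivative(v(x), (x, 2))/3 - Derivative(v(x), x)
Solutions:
 v(x) = C1 + C2/x^2


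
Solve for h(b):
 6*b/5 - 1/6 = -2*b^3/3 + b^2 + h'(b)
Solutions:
 h(b) = C1 + b^4/6 - b^3/3 + 3*b^2/5 - b/6


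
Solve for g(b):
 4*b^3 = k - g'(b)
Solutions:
 g(b) = C1 - b^4 + b*k


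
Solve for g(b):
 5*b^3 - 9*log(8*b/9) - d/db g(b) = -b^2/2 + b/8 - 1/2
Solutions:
 g(b) = C1 + 5*b^4/4 + b^3/6 - b^2/16 - 9*b*log(b) - 27*b*log(2) + 19*b/2 + 18*b*log(3)


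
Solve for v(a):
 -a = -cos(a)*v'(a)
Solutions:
 v(a) = C1 + Integral(a/cos(a), a)


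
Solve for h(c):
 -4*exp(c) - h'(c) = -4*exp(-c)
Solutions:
 h(c) = C1 - 8*cosh(c)


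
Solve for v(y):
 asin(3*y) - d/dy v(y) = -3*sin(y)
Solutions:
 v(y) = C1 + y*asin(3*y) + sqrt(1 - 9*y^2)/3 - 3*cos(y)


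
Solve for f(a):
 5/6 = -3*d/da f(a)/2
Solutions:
 f(a) = C1 - 5*a/9
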